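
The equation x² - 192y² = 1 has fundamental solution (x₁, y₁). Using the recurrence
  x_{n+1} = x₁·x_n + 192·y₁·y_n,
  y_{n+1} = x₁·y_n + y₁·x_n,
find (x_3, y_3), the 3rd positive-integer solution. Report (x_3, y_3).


Step 1: Find the fundamental solution (x₁, y₁) of x² - 192y² = 1.
  Expand √192 as a continued fraction. a₀ = ⌊√192⌋ = 13; iterate m_{k+1} = d_k·a_k − m_k, d_{k+1} = (192 − m_{k+1}²)/d_k, a_{k+1} = ⌊(a₀ + m_{k+1})/d_{k+1}⌋ (starting m₀ = 0, d₀ = 1), with convergents p_k = a_k·p_{k-1} + p_{k-2}, q_k = a_k·q_{k-1} + q_{k-2} (p₋₁ = 1, q₋₁ = 0):
  k = 0: a₀ = 13; p₀/q₀ = 13/1; p₀² − 192·q₀² = 169 − 192 = -23.
  k = 1: m = 13, d = 23, a = ⌊(13 + 13)/23⌋ = 1; p/q = (1·13 + 1)/(1·1 + 0) = 14/1; p² − 192·q² = 196 − 192 = 4.
  k = 2: m = 10, d = 4, a = ⌊(13 + 10)/4⌋ = 5; p/q = (5·14 + 13)/(5·1 + 1) = 83/6; p² − 192·q² = 6889 − 6912 = -23.
  k = 3: m = 10, d = 23, a = ⌊(13 + 10)/23⌋ = 1; p/q = (1·83 + 14)/(1·6 + 1) = 97/7; p² − 192·q² = 9409 − 9408 = 1.
  The first convergent with p² − 192·q² = 1 gives the fundamental solution (x₁, y₁) = (97, 7).
Step 2: Apply the recurrence (x_{n+1}, y_{n+1}) = (x₁x_n + 192y₁y_n, x₁y_n + y₁x_n) repeatedly.
  From (x_1, y_1) = (97, 7): x_2 = 97·97 + 192·7·7 = 18817; y_2 = 97·7 + 7·97 = 1358.
  From (x_2, y_2) = (18817, 1358): x_3 = 97·18817 + 192·7·1358 = 3650401; y_3 = 97·1358 + 7·18817 = 263445.
Step 3: Verify x_3² - 192·y_3² = 13325427460801 - 13325427460800 = 1 (should be 1). ✓

(x_1, y_1) = (97, 7); (x_3, y_3) = (3650401, 263445).


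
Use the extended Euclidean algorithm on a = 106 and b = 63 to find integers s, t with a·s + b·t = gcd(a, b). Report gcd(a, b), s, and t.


Euclidean algorithm on (106, 63) — divide until remainder is 0:
  106 = 1 · 63 + 43
  63 = 1 · 43 + 20
  43 = 2 · 20 + 3
  20 = 6 · 3 + 2
  3 = 1 · 2 + 1
  2 = 2 · 1 + 0
gcd(106, 63) = 1.
Track Bezout coefficients alongside the remainders: start with r₀ = 106 = a·1 + b·0 (s = 1, t = 0) and r₁ = 63 = a·0 + b·1 (s = 0, t = 1); each new remainder r_{k+1} = r_{k-1} − q_k·r_k inherits s_{k+1} = s_{k-1} − q_k·s_k, t_{k+1} = t_{k-1} − q_k·t_k, so r_k = a·s_k + b·t_k at every step:
  q = 1: r = 43, s = 1 − 1·0 = 1, t = 0 − 1·1 = -1  (check: 106·1 + 63·(-1) = 43)
  q = 1: r = 20, s = 0 − 1·1 = -1, t = 1 − 1·(-1) = 2  (check: 106·(-1) + 63·2 = 20)
  q = 2: r = 3, s = 1 − 2·(-1) = 3, t = -1 − 2·2 = -5  (check: 106·3 + 63·(-5) = 3)
  q = 6: r = 2, s = -1 − 6·3 = -19, t = 2 − 6·(-5) = 32  (check: 106·(-19) + 63·32 = 2)
  q = 1: r = 1, s = 3 − 1·(-19) = 22, t = -5 − 1·32 = -37  (check: 106·22 + 63·(-37) = 1)
The row with r = 1 (the gcd) gives the Bezout coefficients s = 22, t = -37.
Result: 106 · (22) + 63 · (-37) = 1.

gcd(106, 63) = 1; s = 22, t = -37 (check: 106·22 + 63·(-37) = 1).


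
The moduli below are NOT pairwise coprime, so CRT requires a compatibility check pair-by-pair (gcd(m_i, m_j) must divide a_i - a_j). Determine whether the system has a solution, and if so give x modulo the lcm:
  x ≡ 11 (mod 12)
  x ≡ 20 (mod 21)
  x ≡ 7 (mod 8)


Moduli 12, 21, 8 are not pairwise coprime, so CRT works modulo lcm(m_i) when all pairwise compatibility conditions hold.
Pairwise compatibility: gcd(m_i, m_j) must divide a_i - a_j for every pair.
Merge one congruence at a time:
  Start: x ≡ 11 (mod 12).
  Combine with x ≡ 20 (mod 21): gcd(12, 21) = 3; 20 - 11 = 9, which IS divisible by 3, so compatible.
    Write x = 11 + 12·t and substitute into x ≡ 20 (mod 21): 12·t ≡ 20 − 11 = 9 (mod 21).
    Divide the congruence (and modulus) by g = 3: 4·t ≡ 3 (mod 7).
    The inverse of 4 mod 7 is 2 (since 4·2 = 8 = 1·7 + 1), so t ≡ 2·3 = 6 ≡ 6 (mod 7).
    Then x = 11 + 12·6 = 83, valid modulo lcm(12, 21) = 84: x ≡ 83 (mod 84).
  Combine with x ≡ 7 (mod 8): gcd(84, 8) = 4; 7 - 83 = -76, which IS divisible by 4, so compatible.
    Write x = 83 + 84·t and substitute into x ≡ 7 (mod 8): 84·t ≡ 7 − 83 = -76 (mod 8).
    Divide the congruence (and modulus) by g = 4: 21·t ≡ -19 (mod 2).
    Reduce coefficients mod 2: 1·t ≡ 1 (mod 2).
    So t ≡ 1 (mod 2).
    Then x = 83 + 84·1 = 167, valid modulo lcm(84, 8) = 168: x ≡ 167 (mod 168).
Verify: 167 mod 12 = 11, 167 mod 21 = 20, 167 mod 8 = 7.

x ≡ 167 (mod 168).


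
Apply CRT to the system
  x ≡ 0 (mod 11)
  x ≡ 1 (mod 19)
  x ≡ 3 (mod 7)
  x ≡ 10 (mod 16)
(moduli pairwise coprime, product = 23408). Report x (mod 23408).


Product of moduli M = 11 · 19 · 7 · 16 = 23408.
Merge one congruence at a time:
  Start: x ≡ 0 (mod 11).
  Combine with x ≡ 1 (mod 19); new modulus lcm = 209.
    Write x = 0 + 11·t and substitute into x ≡ 1 (mod 19): 11·t ≡ 1 − 0 = 1 (mod 19).
    The inverse of 11 mod 19 is 7 (since 11·7 = 77 = 4·19 + 1), so t ≡ 7·1 = 7 ≡ 7 (mod 19).
    Then x = 0 + 11·7 = 77, valid modulo lcm(11, 19) = 209: x ≡ 77 (mod 209).
  Combine with x ≡ 3 (mod 7); new modulus lcm = 1463.
    Write x = 77 + 209·t and substitute into x ≡ 3 (mod 7): 209·t ≡ 3 − 77 = -74 (mod 7).
    Reduce coefficients mod 7: 6·t ≡ 3 (mod 7).
    The inverse of 6 mod 7 is 6 (since 6·6 = 36 = 5·7 + 1), so t ≡ 6·3 = 18 ≡ 4 (mod 7).
    Then x = 77 + 209·4 = 913, valid modulo lcm(209, 7) = 1463: x ≡ 913 (mod 1463).
  Combine with x ≡ 10 (mod 16); new modulus lcm = 23408.
    Write x = 913 + 1463·t and substitute into x ≡ 10 (mod 16): 1463·t ≡ 10 − 913 = -903 (mod 16).
    Reduce coefficients mod 16: 7·t ≡ 9 (mod 16).
    The inverse of 7 mod 16 is 7 (since 7·7 = 49 = 3·16 + 1), so t ≡ 7·9 = 63 ≡ 15 (mod 16).
    Then x = 913 + 1463·15 = 22858, valid modulo lcm(1463, 16) = 23408: x ≡ 22858 (mod 23408).
Verify against each original: 22858 mod 11 = 0, 22858 mod 19 = 1, 22858 mod 7 = 3, 22858 mod 16 = 10.

x ≡ 22858 (mod 23408).


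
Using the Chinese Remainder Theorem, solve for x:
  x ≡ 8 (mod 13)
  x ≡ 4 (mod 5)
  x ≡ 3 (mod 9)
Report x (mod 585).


Moduli 13, 5, 9 are pairwise coprime; by CRT there is a unique solution modulo M = 13 · 5 · 9 = 585.
Solve pairwise, accumulating the modulus:
  Start with x ≡ 8 (mod 13).
  Combine with x ≡ 4 (mod 5): since gcd(13, 5) = 1, we get a unique residue mod 65.
    Write x = 8 + 13·t and substitute into x ≡ 4 (mod 5): 13·t ≡ 4 − 8 = -4 (mod 5).
    Reduce coefficients mod 5: 3·t ≡ 1 (mod 5).
    The inverse of 3 mod 5 is 2 (since 3·2 = 6 = 1·5 + 1), so t ≡ 2·1 = 2 ≡ 2 (mod 5).
    Then x = 8 + 13·2 = 34, valid modulo lcm(13, 5) = 65: x ≡ 34 (mod 65).
  Combine with x ≡ 3 (mod 9): since gcd(65, 9) = 1, we get a unique residue mod 585.
    Write x = 34 + 65·t and substitute into x ≡ 3 (mod 9): 65·t ≡ 3 − 34 = -31 (mod 9).
    Reduce coefficients mod 9: 2·t ≡ 5 (mod 9).
    The inverse of 2 mod 9 is 5 (since 2·5 = 10 = 1·9 + 1), so t ≡ 5·5 = 25 ≡ 7 (mod 9).
    Then x = 34 + 65·7 = 489, valid modulo lcm(65, 9) = 585: x ≡ 489 (mod 585).
Verify: 489 mod 13 = 8 ✓, 489 mod 5 = 4 ✓, 489 mod 9 = 3 ✓.

x ≡ 489 (mod 585).


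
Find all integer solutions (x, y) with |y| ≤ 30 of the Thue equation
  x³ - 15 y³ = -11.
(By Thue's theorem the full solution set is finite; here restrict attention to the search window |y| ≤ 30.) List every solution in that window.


The equation is x³ - 15y³ = -11. For fixed y, x³ = 15·y³ − 11, so a solution requires the RHS to be a perfect cube.
Strategy: iterate y from -30 to 30, compute RHS = 15·y³ − 11, and check whether it is a (positive or negative) perfect cube.
Check small values of y:
  y = 0: RHS = -11 is not a perfect cube.
  y = 1: RHS = 4 is not a perfect cube.
  y = -1: RHS = -26 is not a perfect cube.
  y = 2: RHS = 109 is not a perfect cube.
  y = -2: RHS = -131 is not a perfect cube.
  y = 3: RHS = 394 is not a perfect cube.
  y = -3: RHS = -416 is not a perfect cube.
Continuing the search up to |y| = 30 finds no solutions either.
No (x, y) in the scanned range satisfies the equation.

No integer solutions with |y| ≤ 30.


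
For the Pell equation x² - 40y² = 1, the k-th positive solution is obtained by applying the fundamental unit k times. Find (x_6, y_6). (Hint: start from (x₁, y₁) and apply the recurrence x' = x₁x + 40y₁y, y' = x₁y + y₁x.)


Step 1: Find the fundamental solution (x₁, y₁) of x² - 40y² = 1.
  Expand √40 as a continued fraction. a₀ = ⌊√40⌋ = 6; iterate m_{k+1} = d_k·a_k − m_k, d_{k+1} = (40 − m_{k+1}²)/d_k, a_{k+1} = ⌊(a₀ + m_{k+1})/d_{k+1}⌋ (starting m₀ = 0, d₀ = 1), with convergents p_k = a_k·p_{k-1} + p_{k-2}, q_k = a_k·q_{k-1} + q_{k-2} (p₋₁ = 1, q₋₁ = 0):
  k = 0: a₀ = 6; p₀/q₀ = 6/1; p₀² − 40·q₀² = 36 − 40 = -4.
  k = 1: m = 6, d = 4, a = ⌊(6 + 6)/4⌋ = 3; p/q = (3·6 + 1)/(3·1 + 0) = 19/3; p² − 40·q² = 361 − 360 = 1.
  The first convergent with p² − 40·q² = 1 gives the fundamental solution (x₁, y₁) = (19, 3).
Step 2: Apply the recurrence (x_{n+1}, y_{n+1}) = (x₁x_n + 40y₁y_n, x₁y_n + y₁x_n) repeatedly.
  From (x_1, y_1) = (19, 3): x_2 = 19·19 + 40·3·3 = 721; y_2 = 19·3 + 3·19 = 114.
  From (x_2, y_2) = (721, 114): x_3 = 19·721 + 40·3·114 = 27379; y_3 = 19·114 + 3·721 = 4329.
  From (x_3, y_3) = (27379, 4329): x_4 = 19·27379 + 40·3·4329 = 1039681; y_4 = 19·4329 + 3·27379 = 164388.
  From (x_4, y_4) = (1039681, 164388): x_5 = 19·1039681 + 40·3·164388 = 39480499; y_5 = 19·164388 + 3·1039681 = 6242415.
  From (x_5, y_5) = (39480499, 6242415): x_6 = 19·39480499 + 40·3·6242415 = 1499219281; y_6 = 19·6242415 + 3·39480499 = 237047382.
Step 3: Verify x_6² - 40·y_6² = 2247658452522156961 - 2247658452522156960 = 1 (should be 1). ✓

(x_1, y_1) = (19, 3); (x_6, y_6) = (1499219281, 237047382).


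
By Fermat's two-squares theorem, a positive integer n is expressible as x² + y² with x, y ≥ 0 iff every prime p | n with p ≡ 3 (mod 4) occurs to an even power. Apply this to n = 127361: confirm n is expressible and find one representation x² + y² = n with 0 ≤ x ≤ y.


Step 1: Factor n = 127361 = 13 · 97 · 101.
Step 2: Check the mod-4 condition on each prime factor: 13 ≡ 1 (mod 4), exponent 1; 97 ≡ 1 (mod 4), exponent 1; 101 ≡ 1 (mod 4), exponent 1.
All primes ≡ 3 (mod 4) appear to even exponent (or don't appear), so by the two-squares theorem n IS expressible as a sum of two squares.
Step 3: Build a representation. Here n = 13 · 97 · 101 is a product of primes ≡ 1 (mod 4). Each prime p ≡ 1 (mod 4) is itself a sum of two squares; find a² by testing p − a² for a perfect square:
  13: 13 − 1² = 12, 13 − 2² = 9 = 3² ⇒ 13 = 2² + 3².
  97: 97 − 1² = 96, 97 − 2² = 93, 97 − 3² = 88, 97 − 4² = 81 = 9² ⇒ 97 = 4² + 9².
  101: 101 − 1² = 100 = 10² ⇒ 101 = 1² + 10².
  Combine using the Brahmagupta–Fibonacci identity (a² + b²)(c² + d²) = (ac − bd)² + (ad + bc)² = (ac + bd)² + (ad − bc)²:
  13 · 97 = 1261: from (2² + 3²)(4² + 9²), take (2·4 − 3·9, 2·9 + 3·4) = (8 − 27, 18 + 12) = (-19, 30); dropping signs (only squares matter) gives (19, 30); check 19² + 30² = 361 + 900 = 1261 ✓.
  1261 · 101 = 127361: from (19² + 30²)(1² + 10²), take (19·1 − 30·10, 19·10 + 30·1) = (19 − 300, 190 + 30) = (-281, 220); dropping signs (only squares matter) gives (281, 220); check 281² + 220² = 78961 + 48400 = 127361 ✓.
Step 4: Order so x ≤ y and verify: 220² + 281² = 48400 + 78961 = 127361 = n. ✓

n = 127361 = 220² + 281² (one valid representation with x ≤ y).


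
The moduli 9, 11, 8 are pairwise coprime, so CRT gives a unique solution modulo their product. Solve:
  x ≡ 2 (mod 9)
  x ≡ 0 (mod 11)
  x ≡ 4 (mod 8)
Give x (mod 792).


Moduli 9, 11, 8 are pairwise coprime; by CRT there is a unique solution modulo M = 9 · 11 · 8 = 792.
Solve pairwise, accumulating the modulus:
  Start with x ≡ 2 (mod 9).
  Combine with x ≡ 0 (mod 11): since gcd(9, 11) = 1, we get a unique residue mod 99.
    Write x = 2 + 9·t and substitute into x ≡ 0 (mod 11): 9·t ≡ 0 − 2 = -2 (mod 11).
    Reduce coefficients mod 11: 9·t ≡ 9 (mod 11).
    The inverse of 9 mod 11 is 5 (since 9·5 = 45 = 4·11 + 1), so t ≡ 5·9 = 45 ≡ 1 (mod 11).
    Then x = 2 + 9·1 = 11, valid modulo lcm(9, 11) = 99: x ≡ 11 (mod 99).
  Combine with x ≡ 4 (mod 8): since gcd(99, 8) = 1, we get a unique residue mod 792.
    Write x = 11 + 99·t and substitute into x ≡ 4 (mod 8): 99·t ≡ 4 − 11 = -7 (mod 8).
    Reduce coefficients mod 8: 3·t ≡ 1 (mod 8).
    The inverse of 3 mod 8 is 3 (since 3·3 = 9 = 1·8 + 1), so t ≡ 3·1 = 3 ≡ 3 (mod 8).
    Then x = 11 + 99·3 = 308, valid modulo lcm(99, 8) = 792: x ≡ 308 (mod 792).
Verify: 308 mod 9 = 2 ✓, 308 mod 11 = 0 ✓, 308 mod 8 = 4 ✓.

x ≡ 308 (mod 792).


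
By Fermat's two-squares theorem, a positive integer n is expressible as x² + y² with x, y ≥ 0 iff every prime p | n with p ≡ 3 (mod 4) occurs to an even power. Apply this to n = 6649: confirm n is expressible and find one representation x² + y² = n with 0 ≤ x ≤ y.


Step 1: Factor n = 6649 = 61 · 109.
Step 2: Check the mod-4 condition on each prime factor: 61 ≡ 1 (mod 4), exponent 1; 109 ≡ 1 (mod 4), exponent 1.
All primes ≡ 3 (mod 4) appear to even exponent (or don't appear), so by the two-squares theorem n IS expressible as a sum of two squares.
Step 3: Build a representation. Here n = 61 · 109 is a product of primes ≡ 1 (mod 4). Each prime p ≡ 1 (mod 4) is itself a sum of two squares; find a² by testing p − a² for a perfect square:
  61: 61 − 1² = 60, 61 − 2² = 57, 61 − 3² = 52, 61 − 4² = 45, 61 − 5² = 36 = 6² ⇒ 61 = 5² + 6².
  109: 109 − 1² = 108, 109 − 2² = 105, 109 − 3² = 100 = 10² ⇒ 109 = 3² + 10².
  Combine using the Brahmagupta–Fibonacci identity (a² + b²)(c² + d²) = (ac − bd)² + (ad + bc)² = (ac + bd)² + (ad − bc)²:
  61 · 109 = 6649: from (5² + 6²)(3² + 10²), take (5·3 − 6·10, 5·10 + 6·3) = (15 − 60, 50 + 18) = (-45, 68); dropping signs (only squares matter) gives (45, 68); check 45² + 68² = 2025 + 4624 = 6649 ✓.
Step 4: Order so x ≤ y and verify: 45² + 68² = 2025 + 4624 = 6649 = n. ✓

n = 6649 = 45² + 68² (one valid representation with x ≤ y).


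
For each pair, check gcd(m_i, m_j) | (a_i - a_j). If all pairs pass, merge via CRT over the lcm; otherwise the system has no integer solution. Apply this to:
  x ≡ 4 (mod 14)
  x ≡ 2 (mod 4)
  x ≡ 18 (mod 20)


Moduli 14, 4, 20 are not pairwise coprime, so CRT works modulo lcm(m_i) when all pairwise compatibility conditions hold.
Pairwise compatibility: gcd(m_i, m_j) must divide a_i - a_j for every pair.
Merge one congruence at a time:
  Start: x ≡ 4 (mod 14).
  Combine with x ≡ 2 (mod 4): gcd(14, 4) = 2; 2 - 4 = -2, which IS divisible by 2, so compatible.
    Write x = 4 + 14·t and substitute into x ≡ 2 (mod 4): 14·t ≡ 2 − 4 = -2 (mod 4).
    Divide the congruence (and modulus) by g = 2: 7·t ≡ -1 (mod 2).
    Reduce coefficients mod 2: 1·t ≡ 1 (mod 2).
    So t ≡ 1 (mod 2).
    Then x = 4 + 14·1 = 18, valid modulo lcm(14, 4) = 28: x ≡ 18 (mod 28).
  Combine with x ≡ 18 (mod 20): gcd(28, 20) = 4; 18 - 18 = 0, which IS divisible by 4, so compatible.
    Write x = 18 + 28·t and substitute into x ≡ 18 (mod 20): 28·t ≡ 18 − 18 = 0 (mod 20).
    Divide the congruence (and modulus) by g = 4: 7·t ≡ 0 (mod 5).
    Reduce coefficients mod 5: 2·t ≡ 0 (mod 5).
    The inverse of 2 mod 5 is 3 (since 2·3 = 6 = 1·5 + 1), so t ≡ 3·0 = 0 ≡ 0 (mod 5).
    Then x = 18 + 28·0 = 18, valid modulo lcm(28, 20) = 140: x ≡ 18 (mod 140).
Verify: 18 mod 14 = 4, 18 mod 4 = 2, 18 mod 20 = 18.

x ≡ 18 (mod 140).


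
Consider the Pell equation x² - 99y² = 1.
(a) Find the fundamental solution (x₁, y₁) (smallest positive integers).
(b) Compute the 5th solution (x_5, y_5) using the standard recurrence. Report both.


Step 1: Find the fundamental solution (x₁, y₁) of x² - 99y² = 1.
  Expand √99 as a continued fraction. a₀ = ⌊√99⌋ = 9; iterate m_{k+1} = d_k·a_k − m_k, d_{k+1} = (99 − m_{k+1}²)/d_k, a_{k+1} = ⌊(a₀ + m_{k+1})/d_{k+1}⌋ (starting m₀ = 0, d₀ = 1), with convergents p_k = a_k·p_{k-1} + p_{k-2}, q_k = a_k·q_{k-1} + q_{k-2} (p₋₁ = 1, q₋₁ = 0):
  k = 0: a₀ = 9; p₀/q₀ = 9/1; p₀² − 99·q₀² = 81 − 99 = -18.
  k = 1: m = 9, d = 18, a = ⌊(9 + 9)/18⌋ = 1; p/q = (1·9 + 1)/(1·1 + 0) = 10/1; p² − 99·q² = 100 − 99 = 1.
  The first convergent with p² − 99·q² = 1 gives the fundamental solution (x₁, y₁) = (10, 1).
Step 2: Apply the recurrence (x_{n+1}, y_{n+1}) = (x₁x_n + 99y₁y_n, x₁y_n + y₁x_n) repeatedly.
  From (x_1, y_1) = (10, 1): x_2 = 10·10 + 99·1·1 = 199; y_2 = 10·1 + 1·10 = 20.
  From (x_2, y_2) = (199, 20): x_3 = 10·199 + 99·1·20 = 3970; y_3 = 10·20 + 1·199 = 399.
  From (x_3, y_3) = (3970, 399): x_4 = 10·3970 + 99·1·399 = 79201; y_4 = 10·399 + 1·3970 = 7960.
  From (x_4, y_4) = (79201, 7960): x_5 = 10·79201 + 99·1·7960 = 1580050; y_5 = 10·7960 + 1·79201 = 158801.
Step 3: Verify x_5² - 99·y_5² = 2496558002500 - 2496558002499 = 1 (should be 1). ✓

(x_1, y_1) = (10, 1); (x_5, y_5) = (1580050, 158801).


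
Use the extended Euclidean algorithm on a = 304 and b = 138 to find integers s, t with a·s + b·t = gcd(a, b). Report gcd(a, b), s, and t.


Euclidean algorithm on (304, 138) — divide until remainder is 0:
  304 = 2 · 138 + 28
  138 = 4 · 28 + 26
  28 = 1 · 26 + 2
  26 = 13 · 2 + 0
gcd(304, 138) = 2.
Track Bezout coefficients alongside the remainders: start with r₀ = 304 = a·1 + b·0 (s = 1, t = 0) and r₁ = 138 = a·0 + b·1 (s = 0, t = 1); each new remainder r_{k+1} = r_{k-1} − q_k·r_k inherits s_{k+1} = s_{k-1} − q_k·s_k, t_{k+1} = t_{k-1} − q_k·t_k, so r_k = a·s_k + b·t_k at every step:
  q = 2: r = 28, s = 1 − 2·0 = 1, t = 0 − 2·1 = -2  (check: 304·1 + 138·(-2) = 28)
  q = 4: r = 26, s = 0 − 4·1 = -4, t = 1 − 4·(-2) = 9  (check: 304·(-4) + 138·9 = 26)
  q = 1: r = 2, s = 1 − 1·(-4) = 5, t = -2 − 1·9 = -11  (check: 304·5 + 138·(-11) = 2)
The row with r = 2 (the gcd) gives the Bezout coefficients s = 5, t = -11.
Result: 304 · (5) + 138 · (-11) = 2.

gcd(304, 138) = 2; s = 5, t = -11 (check: 304·5 + 138·(-11) = 2).


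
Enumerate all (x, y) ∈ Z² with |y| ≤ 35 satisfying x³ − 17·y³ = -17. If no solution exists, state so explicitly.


The equation is x³ - 17y³ = -17. For fixed y, x³ = 17·y³ − 17, so a solution requires the RHS to be a perfect cube.
Strategy: iterate y from -35 to 35, compute RHS = 17·y³ − 17, and check whether it is a (positive or negative) perfect cube.
Check small values of y:
  y = 0: RHS = -17 is not a perfect cube.
  y = 1: RHS = 0 = (0)³ ⇒ x = 0 works.
  y = -1: RHS = -34 is not a perfect cube.
  y = 2: RHS = 119 is not a perfect cube.
  y = -2: RHS = -153 is not a perfect cube.
  y = 3: RHS = 442 is not a perfect cube.
  y = -3: RHS = -476 is not a perfect cube.
Continuing the search up to |y| = 35 finds no further solutions beyond those listed.
Collected solutions: (0, 1).

Solutions (with |y| ≤ 35): (0, 1).


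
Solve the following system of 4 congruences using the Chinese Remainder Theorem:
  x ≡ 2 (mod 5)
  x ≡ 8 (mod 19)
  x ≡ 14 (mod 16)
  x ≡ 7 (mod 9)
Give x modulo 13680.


Product of moduli M = 5 · 19 · 16 · 9 = 13680.
Merge one congruence at a time:
  Start: x ≡ 2 (mod 5).
  Combine with x ≡ 8 (mod 19); new modulus lcm = 95.
    Write x = 2 + 5·t and substitute into x ≡ 8 (mod 19): 5·t ≡ 8 − 2 = 6 (mod 19).
    The inverse of 5 mod 19 is 4 (since 5·4 = 20 = 1·19 + 1), so t ≡ 4·6 = 24 ≡ 5 (mod 19).
    Then x = 2 + 5·5 = 27, valid modulo lcm(5, 19) = 95: x ≡ 27 (mod 95).
  Combine with x ≡ 14 (mod 16); new modulus lcm = 1520.
    Write x = 27 + 95·t and substitute into x ≡ 14 (mod 16): 95·t ≡ 14 − 27 = -13 (mod 16).
    Reduce coefficients mod 16: 15·t ≡ 3 (mod 16).
    The inverse of 15 mod 16 is 15 (since 15·15 = 225 = 14·16 + 1), so t ≡ 15·3 = 45 ≡ 13 (mod 16).
    Then x = 27 + 95·13 = 1262, valid modulo lcm(95, 16) = 1520: x ≡ 1262 (mod 1520).
  Combine with x ≡ 7 (mod 9); new modulus lcm = 13680.
    Write x = 1262 + 1520·t and substitute into x ≡ 7 (mod 9): 1520·t ≡ 7 − 1262 = -1255 (mod 9).
    Reduce coefficients mod 9: 8·t ≡ 5 (mod 9).
    The inverse of 8 mod 9 is 8 (since 8·8 = 64 = 7·9 + 1), so t ≡ 8·5 = 40 ≡ 4 (mod 9).
    Then x = 1262 + 1520·4 = 7342, valid modulo lcm(1520, 9) = 13680: x ≡ 7342 (mod 13680).
Verify against each original: 7342 mod 5 = 2, 7342 mod 19 = 8, 7342 mod 16 = 14, 7342 mod 9 = 7.

x ≡ 7342 (mod 13680).


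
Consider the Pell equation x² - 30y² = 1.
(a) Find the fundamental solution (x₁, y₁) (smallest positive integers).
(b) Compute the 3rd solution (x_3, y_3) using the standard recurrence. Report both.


Step 1: Find the fundamental solution (x₁, y₁) of x² - 30y² = 1.
  Expand √30 as a continued fraction. a₀ = ⌊√30⌋ = 5; iterate m_{k+1} = d_k·a_k − m_k, d_{k+1} = (30 − m_{k+1}²)/d_k, a_{k+1} = ⌊(a₀ + m_{k+1})/d_{k+1}⌋ (starting m₀ = 0, d₀ = 1), with convergents p_k = a_k·p_{k-1} + p_{k-2}, q_k = a_k·q_{k-1} + q_{k-2} (p₋₁ = 1, q₋₁ = 0):
  k = 0: a₀ = 5; p₀/q₀ = 5/1; p₀² − 30·q₀² = 25 − 30 = -5.
  k = 1: m = 5, d = 5, a = ⌊(5 + 5)/5⌋ = 2; p/q = (2·5 + 1)/(2·1 + 0) = 11/2; p² − 30·q² = 121 − 120 = 1.
  The first convergent with p² − 30·q² = 1 gives the fundamental solution (x₁, y₁) = (11, 2).
Step 2: Apply the recurrence (x_{n+1}, y_{n+1}) = (x₁x_n + 30y₁y_n, x₁y_n + y₁x_n) repeatedly.
  From (x_1, y_1) = (11, 2): x_2 = 11·11 + 30·2·2 = 241; y_2 = 11·2 + 2·11 = 44.
  From (x_2, y_2) = (241, 44): x_3 = 11·241 + 30·2·44 = 5291; y_3 = 11·44 + 2·241 = 966.
Step 3: Verify x_3² - 30·y_3² = 27994681 - 27994680 = 1 (should be 1). ✓

(x_1, y_1) = (11, 2); (x_3, y_3) = (5291, 966).


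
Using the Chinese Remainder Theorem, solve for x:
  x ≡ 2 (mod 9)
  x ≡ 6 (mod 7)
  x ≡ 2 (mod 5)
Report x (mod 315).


Moduli 9, 7, 5 are pairwise coprime; by CRT there is a unique solution modulo M = 9 · 7 · 5 = 315.
Solve pairwise, accumulating the modulus:
  Start with x ≡ 2 (mod 9).
  Combine with x ≡ 6 (mod 7): since gcd(9, 7) = 1, we get a unique residue mod 63.
    Write x = 2 + 9·t and substitute into x ≡ 6 (mod 7): 9·t ≡ 6 − 2 = 4 (mod 7).
    Reduce coefficients mod 7: 2·t ≡ 4 (mod 7).
    The inverse of 2 mod 7 is 4 (since 2·4 = 8 = 1·7 + 1), so t ≡ 4·4 = 16 ≡ 2 (mod 7).
    Then x = 2 + 9·2 = 20, valid modulo lcm(9, 7) = 63: x ≡ 20 (mod 63).
  Combine with x ≡ 2 (mod 5): since gcd(63, 5) = 1, we get a unique residue mod 315.
    Write x = 20 + 63·t and substitute into x ≡ 2 (mod 5): 63·t ≡ 2 − 20 = -18 (mod 5).
    Reduce coefficients mod 5: 3·t ≡ 2 (mod 5).
    The inverse of 3 mod 5 is 2 (since 3·2 = 6 = 1·5 + 1), so t ≡ 2·2 = 4 ≡ 4 (mod 5).
    Then x = 20 + 63·4 = 272, valid modulo lcm(63, 5) = 315: x ≡ 272 (mod 315).
Verify: 272 mod 9 = 2 ✓, 272 mod 7 = 6 ✓, 272 mod 5 = 2 ✓.

x ≡ 272 (mod 315).


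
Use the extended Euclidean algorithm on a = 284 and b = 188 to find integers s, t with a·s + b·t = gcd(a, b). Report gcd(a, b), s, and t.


Euclidean algorithm on (284, 188) — divide until remainder is 0:
  284 = 1 · 188 + 96
  188 = 1 · 96 + 92
  96 = 1 · 92 + 4
  92 = 23 · 4 + 0
gcd(284, 188) = 4.
Track Bezout coefficients alongside the remainders: start with r₀ = 284 = a·1 + b·0 (s = 1, t = 0) and r₁ = 188 = a·0 + b·1 (s = 0, t = 1); each new remainder r_{k+1} = r_{k-1} − q_k·r_k inherits s_{k+1} = s_{k-1} − q_k·s_k, t_{k+1} = t_{k-1} − q_k·t_k, so r_k = a·s_k + b·t_k at every step:
  q = 1: r = 96, s = 1 − 1·0 = 1, t = 0 − 1·1 = -1  (check: 284·1 + 188·(-1) = 96)
  q = 1: r = 92, s = 0 − 1·1 = -1, t = 1 − 1·(-1) = 2  (check: 284·(-1) + 188·2 = 92)
  q = 1: r = 4, s = 1 − 1·(-1) = 2, t = -1 − 1·2 = -3  (check: 284·2 + 188·(-3) = 4)
The row with r = 4 (the gcd) gives the Bezout coefficients s = 2, t = -3.
Result: 284 · (2) + 188 · (-3) = 4.

gcd(284, 188) = 4; s = 2, t = -3 (check: 284·2 + 188·(-3) = 4).


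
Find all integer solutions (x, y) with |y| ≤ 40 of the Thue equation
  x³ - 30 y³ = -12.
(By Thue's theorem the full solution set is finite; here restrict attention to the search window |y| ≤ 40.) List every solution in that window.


The equation is x³ - 30y³ = -12. For fixed y, x³ = 30·y³ − 12, so a solution requires the RHS to be a perfect cube.
Strategy: iterate y from -40 to 40, compute RHS = 30·y³ − 12, and check whether it is a (positive or negative) perfect cube.
Check small values of y:
  y = 0: RHS = -12 is not a perfect cube.
  y = 1: RHS = 18 is not a perfect cube.
  y = -1: RHS = -42 is not a perfect cube.
  y = 2: RHS = 228 is not a perfect cube.
  y = -2: RHS = -252 is not a perfect cube.
  y = 3: RHS = 798 is not a perfect cube.
  y = -3: RHS = -822 is not a perfect cube.
Continuing the search up to |y| = 40 finds no solutions either.
No (x, y) in the scanned range satisfies the equation.

No integer solutions with |y| ≤ 40.


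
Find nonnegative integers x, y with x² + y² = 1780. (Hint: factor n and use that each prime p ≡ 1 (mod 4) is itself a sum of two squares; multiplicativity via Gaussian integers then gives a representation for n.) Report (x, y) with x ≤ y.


Step 1: Factor n = 1780 = 2^2 · 5 · 89.
Step 2: Check the mod-4 condition on each prime factor: 2 = 2 (special); 5 ≡ 1 (mod 4), exponent 1; 89 ≡ 1 (mod 4), exponent 1.
All primes ≡ 3 (mod 4) appear to even exponent (or don't appear), so by the two-squares theorem n IS expressible as a sum of two squares.
Step 3: Build a representation. Group n = k² · m with k = 2 and m = 5 · 89 = 445 (a product of primes ≡ 1 (mod 4)); a representation of m scales to one of n via (k·x)² + (k·y)² = k²(x² + y²). Each prime p ≡ 1 (mod 4) is itself a sum of two squares; find a² by testing p − a² for a perfect square:
  5: 5 − 1² = 4 = 2² ⇒ 5 = 1² + 2².
  89: 89 − 1² = 88, 89 − 2² = 85, 89 − 3² = 80, 89 − 4² = 73, 89 − 5² = 64 = 8² ⇒ 89 = 5² + 8².
  Combine using the Brahmagupta–Fibonacci identity (a² + b²)(c² + d²) = (ac − bd)² + (ad + bc)² = (ac + bd)² + (ad − bc)²:
  5 · 89 = 445: from (1² + 2²)(5² + 8²), take (1·5 − 2·8, 1·8 + 2·5) = (5 − 16, 8 + 10) = (-11, 18); dropping signs (only squares matter) gives (11, 18); check 11² + 18² = 121 + 324 = 445 ✓.
  Scale by k = 2: (2·11, 2·18) = (22, 36).
Step 4: Order so x ≤ y and verify: 22² + 36² = 484 + 1296 = 1780 = n. ✓

n = 1780 = 22² + 36² (one valid representation with x ≤ y).


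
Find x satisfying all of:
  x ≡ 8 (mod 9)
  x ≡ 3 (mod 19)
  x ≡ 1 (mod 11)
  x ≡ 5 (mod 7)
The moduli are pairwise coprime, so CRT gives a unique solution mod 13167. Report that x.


Product of moduli M = 9 · 19 · 11 · 7 = 13167.
Merge one congruence at a time:
  Start: x ≡ 8 (mod 9).
  Combine with x ≡ 3 (mod 19); new modulus lcm = 171.
    Write x = 8 + 9·t and substitute into x ≡ 3 (mod 19): 9·t ≡ 3 − 8 = -5 (mod 19).
    Reduce coefficients mod 19: 9·t ≡ 14 (mod 19).
    The inverse of 9 mod 19 is 17 (since 9·17 = 153 = 8·19 + 1), so t ≡ 17·14 = 238 ≡ 10 (mod 19).
    Then x = 8 + 9·10 = 98, valid modulo lcm(9, 19) = 171: x ≡ 98 (mod 171).
  Combine with x ≡ 1 (mod 11); new modulus lcm = 1881.
    Write x = 98 + 171·t and substitute into x ≡ 1 (mod 11): 171·t ≡ 1 − 98 = -97 (mod 11).
    Reduce coefficients mod 11: 6·t ≡ 2 (mod 11).
    The inverse of 6 mod 11 is 2 (since 6·2 = 12 = 1·11 + 1), so t ≡ 2·2 = 4 ≡ 4 (mod 11).
    Then x = 98 + 171·4 = 782, valid modulo lcm(171, 11) = 1881: x ≡ 782 (mod 1881).
  Combine with x ≡ 5 (mod 7); new modulus lcm = 13167.
    Write x = 782 + 1881·t and substitute into x ≡ 5 (mod 7): 1881·t ≡ 5 − 782 = -777 (mod 7).
    Reduce coefficients mod 7: 5·t ≡ 0 (mod 7).
    The inverse of 5 mod 7 is 3 (since 5·3 = 15 = 2·7 + 1), so t ≡ 3·0 = 0 ≡ 0 (mod 7).
    Then x = 782 + 1881·0 = 782, valid modulo lcm(1881, 7) = 13167: x ≡ 782 (mod 13167).
Verify against each original: 782 mod 9 = 8, 782 mod 19 = 3, 782 mod 11 = 1, 782 mod 7 = 5.

x ≡ 782 (mod 13167).


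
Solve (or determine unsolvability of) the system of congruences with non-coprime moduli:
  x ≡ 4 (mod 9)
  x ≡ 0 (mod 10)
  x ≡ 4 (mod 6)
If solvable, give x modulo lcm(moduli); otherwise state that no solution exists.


Moduli 9, 10, 6 are not pairwise coprime, so CRT works modulo lcm(m_i) when all pairwise compatibility conditions hold.
Pairwise compatibility: gcd(m_i, m_j) must divide a_i - a_j for every pair.
Merge one congruence at a time:
  Start: x ≡ 4 (mod 9).
  Combine with x ≡ 0 (mod 10): gcd(9, 10) = 1; 0 - 4 = -4, which IS divisible by 1, so compatible.
    Write x = 4 + 9·t and substitute into x ≡ 0 (mod 10): 9·t ≡ 0 − 4 = -4 (mod 10).
    Reduce coefficients mod 10: 9·t ≡ 6 (mod 10).
    The inverse of 9 mod 10 is 9 (since 9·9 = 81 = 8·10 + 1), so t ≡ 9·6 = 54 ≡ 4 (mod 10).
    Then x = 4 + 9·4 = 40, valid modulo lcm(9, 10) = 90: x ≡ 40 (mod 90).
  Combine with x ≡ 4 (mod 6): gcd(90, 6) = 6; 4 - 40 = -36, which IS divisible by 6, so compatible.
    Write x = 40 + 90·t and substitute into x ≡ 4 (mod 6): 90·t ≡ 4 − 40 = -36 (mod 6).
    Divide the congruence (and modulus) by g = 6: 15·t ≡ -6 (mod 1).
    Modulo 1 every t works; take t = 0.
    Then x = 40 + 90·0 = 40, valid modulo lcm(90, 6) = 90: x ≡ 40 (mod 90).
Verify: 40 mod 9 = 4, 40 mod 10 = 0, 40 mod 6 = 4.

x ≡ 40 (mod 90).


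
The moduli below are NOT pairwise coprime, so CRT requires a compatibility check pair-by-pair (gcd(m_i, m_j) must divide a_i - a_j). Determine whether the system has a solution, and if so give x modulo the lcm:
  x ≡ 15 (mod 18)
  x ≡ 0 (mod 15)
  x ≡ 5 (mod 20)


Moduli 18, 15, 20 are not pairwise coprime, so CRT works modulo lcm(m_i) when all pairwise compatibility conditions hold.
Pairwise compatibility: gcd(m_i, m_j) must divide a_i - a_j for every pair.
Merge one congruence at a time:
  Start: x ≡ 15 (mod 18).
  Combine with x ≡ 0 (mod 15): gcd(18, 15) = 3; 0 - 15 = -15, which IS divisible by 3, so compatible.
    Write x = 15 + 18·t and substitute into x ≡ 0 (mod 15): 18·t ≡ 0 − 15 = -15 (mod 15).
    Divide the congruence (and modulus) by g = 3: 6·t ≡ -5 (mod 5).
    Reduce coefficients mod 5: 1·t ≡ 0 (mod 5).
    So t ≡ 0 (mod 5).
    Then x = 15 + 18·0 = 15, valid modulo lcm(18, 15) = 90: x ≡ 15 (mod 90).
  Combine with x ≡ 5 (mod 20): gcd(90, 20) = 10; 5 - 15 = -10, which IS divisible by 10, so compatible.
    Write x = 15 + 90·t and substitute into x ≡ 5 (mod 20): 90·t ≡ 5 − 15 = -10 (mod 20).
    Divide the congruence (and modulus) by g = 10: 9·t ≡ -1 (mod 2).
    Reduce coefficients mod 2: 1·t ≡ 1 (mod 2).
    So t ≡ 1 (mod 2).
    Then x = 15 + 90·1 = 105, valid modulo lcm(90, 20) = 180: x ≡ 105 (mod 180).
Verify: 105 mod 18 = 15, 105 mod 15 = 0, 105 mod 20 = 5.

x ≡ 105 (mod 180).


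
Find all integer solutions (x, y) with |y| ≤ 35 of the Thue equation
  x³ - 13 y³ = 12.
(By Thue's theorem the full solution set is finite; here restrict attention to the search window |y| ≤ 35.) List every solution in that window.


The equation is x³ - 13y³ = 12. For fixed y, x³ = 13·y³ + 12, so a solution requires the RHS to be a perfect cube.
Strategy: iterate y from -35 to 35, compute RHS = 13·y³ + 12, and check whether it is a (positive or negative) perfect cube.
Check small values of y:
  y = 0: RHS = 12 is not a perfect cube.
  y = 1: RHS = 25 is not a perfect cube.
  y = -1: RHS = -1 = (-1)³ ⇒ x = -1 works.
  y = 2: RHS = 116 is not a perfect cube.
  y = -2: RHS = -92 is not a perfect cube.
  y = 3: RHS = 363 is not a perfect cube.
  y = -3: RHS = -339 is not a perfect cube.
Continuing the search up to |y| = 35 finds no further solutions beyond those listed.
Collected solutions: (-1, -1).

Solutions (with |y| ≤ 35): (-1, -1).


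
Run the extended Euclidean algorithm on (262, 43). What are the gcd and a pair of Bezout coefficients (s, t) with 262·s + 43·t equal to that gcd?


Euclidean algorithm on (262, 43) — divide until remainder is 0:
  262 = 6 · 43 + 4
  43 = 10 · 4 + 3
  4 = 1 · 3 + 1
  3 = 3 · 1 + 0
gcd(262, 43) = 1.
Track Bezout coefficients alongside the remainders: start with r₀ = 262 = a·1 + b·0 (s = 1, t = 0) and r₁ = 43 = a·0 + b·1 (s = 0, t = 1); each new remainder r_{k+1} = r_{k-1} − q_k·r_k inherits s_{k+1} = s_{k-1} − q_k·s_k, t_{k+1} = t_{k-1} − q_k·t_k, so r_k = a·s_k + b·t_k at every step:
  q = 6: r = 4, s = 1 − 6·0 = 1, t = 0 − 6·1 = -6  (check: 262·1 + 43·(-6) = 4)
  q = 10: r = 3, s = 0 − 10·1 = -10, t = 1 − 10·(-6) = 61  (check: 262·(-10) + 43·61 = 3)
  q = 1: r = 1, s = 1 − 1·(-10) = 11, t = -6 − 1·61 = -67  (check: 262·11 + 43·(-67) = 1)
The row with r = 1 (the gcd) gives the Bezout coefficients s = 11, t = -67.
Result: 262 · (11) + 43 · (-67) = 1.

gcd(262, 43) = 1; s = 11, t = -67 (check: 262·11 + 43·(-67) = 1).


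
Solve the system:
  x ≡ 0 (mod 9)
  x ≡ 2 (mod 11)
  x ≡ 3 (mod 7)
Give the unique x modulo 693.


Moduli 9, 11, 7 are pairwise coprime; by CRT there is a unique solution modulo M = 9 · 11 · 7 = 693.
Solve pairwise, accumulating the modulus:
  Start with x ≡ 0 (mod 9).
  Combine with x ≡ 2 (mod 11): since gcd(9, 11) = 1, we get a unique residue mod 99.
    Write x = 0 + 9·t and substitute into x ≡ 2 (mod 11): 9·t ≡ 2 − 0 = 2 (mod 11).
    The inverse of 9 mod 11 is 5 (since 9·5 = 45 = 4·11 + 1), so t ≡ 5·2 = 10 ≡ 10 (mod 11).
    Then x = 0 + 9·10 = 90, valid modulo lcm(9, 11) = 99: x ≡ 90 (mod 99).
  Combine with x ≡ 3 (mod 7): since gcd(99, 7) = 1, we get a unique residue mod 693.
    Write x = 90 + 99·t and substitute into x ≡ 3 (mod 7): 99·t ≡ 3 − 90 = -87 (mod 7).
    Reduce coefficients mod 7: 1·t ≡ 4 (mod 7).
    So t ≡ 4 (mod 7).
    Then x = 90 + 99·4 = 486, valid modulo lcm(99, 7) = 693: x ≡ 486 (mod 693).
Verify: 486 mod 9 = 0 ✓, 486 mod 11 = 2 ✓, 486 mod 7 = 3 ✓.

x ≡ 486 (mod 693).


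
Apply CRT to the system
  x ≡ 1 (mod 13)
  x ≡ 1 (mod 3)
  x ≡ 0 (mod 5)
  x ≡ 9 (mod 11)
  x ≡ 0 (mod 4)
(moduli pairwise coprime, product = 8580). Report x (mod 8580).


Product of moduli M = 13 · 3 · 5 · 11 · 4 = 8580.
Merge one congruence at a time:
  Start: x ≡ 1 (mod 13).
  Combine with x ≡ 1 (mod 3); new modulus lcm = 39.
    Write x = 1 + 13·t and substitute into x ≡ 1 (mod 3): 13·t ≡ 1 − 1 = 0 (mod 3).
    Reduce coefficients mod 3: 1·t ≡ 0 (mod 3).
    So t ≡ 0 (mod 3).
    Then x = 1 + 13·0 = 1, valid modulo lcm(13, 3) = 39: x ≡ 1 (mod 39).
  Combine with x ≡ 0 (mod 5); new modulus lcm = 195.
    Write x = 1 + 39·t and substitute into x ≡ 0 (mod 5): 39·t ≡ 0 − 1 = -1 (mod 5).
    Reduce coefficients mod 5: 4·t ≡ 4 (mod 5).
    The inverse of 4 mod 5 is 4 (since 4·4 = 16 = 3·5 + 1), so t ≡ 4·4 = 16 ≡ 1 (mod 5).
    Then x = 1 + 39·1 = 40, valid modulo lcm(39, 5) = 195: x ≡ 40 (mod 195).
  Combine with x ≡ 9 (mod 11); new modulus lcm = 2145.
    Write x = 40 + 195·t and substitute into x ≡ 9 (mod 11): 195·t ≡ 9 − 40 = -31 (mod 11).
    Reduce coefficients mod 11: 8·t ≡ 2 (mod 11).
    The inverse of 8 mod 11 is 7 (since 8·7 = 56 = 5·11 + 1), so t ≡ 7·2 = 14 ≡ 3 (mod 11).
    Then x = 40 + 195·3 = 625, valid modulo lcm(195, 11) = 2145: x ≡ 625 (mod 2145).
  Combine with x ≡ 0 (mod 4); new modulus lcm = 8580.
    Write x = 625 + 2145·t and substitute into x ≡ 0 (mod 4): 2145·t ≡ 0 − 625 = -625 (mod 4).
    Reduce coefficients mod 4: 1·t ≡ 3 (mod 4).
    So t ≡ 3 (mod 4).
    Then x = 625 + 2145·3 = 7060, valid modulo lcm(2145, 4) = 8580: x ≡ 7060 (mod 8580).
Verify against each original: 7060 mod 13 = 1, 7060 mod 3 = 1, 7060 mod 5 = 0, 7060 mod 11 = 9, 7060 mod 4 = 0.

x ≡ 7060 (mod 8580).


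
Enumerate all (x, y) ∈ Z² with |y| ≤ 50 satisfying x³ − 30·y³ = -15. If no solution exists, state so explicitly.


The equation is x³ - 30y³ = -15. For fixed y, x³ = 30·y³ − 15, so a solution requires the RHS to be a perfect cube.
Strategy: iterate y from -50 to 50, compute RHS = 30·y³ − 15, and check whether it is a (positive or negative) perfect cube.
Check small values of y:
  y = 0: RHS = -15 is not a perfect cube.
  y = 1: RHS = 15 is not a perfect cube.
  y = -1: RHS = -45 is not a perfect cube.
  y = 2: RHS = 225 is not a perfect cube.
  y = -2: RHS = -255 is not a perfect cube.
  y = 3: RHS = 795 is not a perfect cube.
  y = -3: RHS = -825 is not a perfect cube.
Continuing the search up to |y| = 50 finds no solutions either.
No (x, y) in the scanned range satisfies the equation.

No integer solutions with |y| ≤ 50.


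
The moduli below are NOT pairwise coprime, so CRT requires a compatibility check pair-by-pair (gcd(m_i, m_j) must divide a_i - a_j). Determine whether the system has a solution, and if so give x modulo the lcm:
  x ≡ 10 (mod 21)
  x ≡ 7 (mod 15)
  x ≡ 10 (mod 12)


Moduli 21, 15, 12 are not pairwise coprime, so CRT works modulo lcm(m_i) when all pairwise compatibility conditions hold.
Pairwise compatibility: gcd(m_i, m_j) must divide a_i - a_j for every pair.
Merge one congruence at a time:
  Start: x ≡ 10 (mod 21).
  Combine with x ≡ 7 (mod 15): gcd(21, 15) = 3; 7 - 10 = -3, which IS divisible by 3, so compatible.
    Write x = 10 + 21·t and substitute into x ≡ 7 (mod 15): 21·t ≡ 7 − 10 = -3 (mod 15).
    Divide the congruence (and modulus) by g = 3: 7·t ≡ -1 (mod 5).
    Reduce coefficients mod 5: 2·t ≡ 4 (mod 5).
    The inverse of 2 mod 5 is 3 (since 2·3 = 6 = 1·5 + 1), so t ≡ 3·4 = 12 ≡ 2 (mod 5).
    Then x = 10 + 21·2 = 52, valid modulo lcm(21, 15) = 105: x ≡ 52 (mod 105).
  Combine with x ≡ 10 (mod 12): gcd(105, 12) = 3; 10 - 52 = -42, which IS divisible by 3, so compatible.
    Write x = 52 + 105·t and substitute into x ≡ 10 (mod 12): 105·t ≡ 10 − 52 = -42 (mod 12).
    Divide the congruence (and modulus) by g = 3: 35·t ≡ -14 (mod 4).
    Reduce coefficients mod 4: 3·t ≡ 2 (mod 4).
    The inverse of 3 mod 4 is 3 (since 3·3 = 9 = 2·4 + 1), so t ≡ 3·2 = 6 ≡ 2 (mod 4).
    Then x = 52 + 105·2 = 262, valid modulo lcm(105, 12) = 420: x ≡ 262 (mod 420).
Verify: 262 mod 21 = 10, 262 mod 15 = 7, 262 mod 12 = 10.

x ≡ 262 (mod 420).


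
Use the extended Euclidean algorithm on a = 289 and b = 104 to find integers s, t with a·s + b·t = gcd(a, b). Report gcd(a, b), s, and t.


Euclidean algorithm on (289, 104) — divide until remainder is 0:
  289 = 2 · 104 + 81
  104 = 1 · 81 + 23
  81 = 3 · 23 + 12
  23 = 1 · 12 + 11
  12 = 1 · 11 + 1
  11 = 11 · 1 + 0
gcd(289, 104) = 1.
Track Bezout coefficients alongside the remainders: start with r₀ = 289 = a·1 + b·0 (s = 1, t = 0) and r₁ = 104 = a·0 + b·1 (s = 0, t = 1); each new remainder r_{k+1} = r_{k-1} − q_k·r_k inherits s_{k+1} = s_{k-1} − q_k·s_k, t_{k+1} = t_{k-1} − q_k·t_k, so r_k = a·s_k + b·t_k at every step:
  q = 2: r = 81, s = 1 − 2·0 = 1, t = 0 − 2·1 = -2  (check: 289·1 + 104·(-2) = 81)
  q = 1: r = 23, s = 0 − 1·1 = -1, t = 1 − 1·(-2) = 3  (check: 289·(-1) + 104·3 = 23)
  q = 3: r = 12, s = 1 − 3·(-1) = 4, t = -2 − 3·3 = -11  (check: 289·4 + 104·(-11) = 12)
  q = 1: r = 11, s = -1 − 1·4 = -5, t = 3 − 1·(-11) = 14  (check: 289·(-5) + 104·14 = 11)
  q = 1: r = 1, s = 4 − 1·(-5) = 9, t = -11 − 1·14 = -25  (check: 289·9 + 104·(-25) = 1)
The row with r = 1 (the gcd) gives the Bezout coefficients s = 9, t = -25.
Result: 289 · (9) + 104 · (-25) = 1.

gcd(289, 104) = 1; s = 9, t = -25 (check: 289·9 + 104·(-25) = 1).


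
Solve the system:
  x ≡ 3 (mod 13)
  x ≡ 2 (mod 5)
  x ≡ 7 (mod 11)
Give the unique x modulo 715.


Moduli 13, 5, 11 are pairwise coprime; by CRT there is a unique solution modulo M = 13 · 5 · 11 = 715.
Solve pairwise, accumulating the modulus:
  Start with x ≡ 3 (mod 13).
  Combine with x ≡ 2 (mod 5): since gcd(13, 5) = 1, we get a unique residue mod 65.
    Write x = 3 + 13·t and substitute into x ≡ 2 (mod 5): 13·t ≡ 2 − 3 = -1 (mod 5).
    Reduce coefficients mod 5: 3·t ≡ 4 (mod 5).
    The inverse of 3 mod 5 is 2 (since 3·2 = 6 = 1·5 + 1), so t ≡ 2·4 = 8 ≡ 3 (mod 5).
    Then x = 3 + 13·3 = 42, valid modulo lcm(13, 5) = 65: x ≡ 42 (mod 65).
  Combine with x ≡ 7 (mod 11): since gcd(65, 11) = 1, we get a unique residue mod 715.
    Write x = 42 + 65·t and substitute into x ≡ 7 (mod 11): 65·t ≡ 7 − 42 = -35 (mod 11).
    Reduce coefficients mod 11: 10·t ≡ 9 (mod 11).
    The inverse of 10 mod 11 is 10 (since 10·10 = 100 = 9·11 + 1), so t ≡ 10·9 = 90 ≡ 2 (mod 11).
    Then x = 42 + 65·2 = 172, valid modulo lcm(65, 11) = 715: x ≡ 172 (mod 715).
Verify: 172 mod 13 = 3 ✓, 172 mod 5 = 2 ✓, 172 mod 11 = 7 ✓.

x ≡ 172 (mod 715).
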